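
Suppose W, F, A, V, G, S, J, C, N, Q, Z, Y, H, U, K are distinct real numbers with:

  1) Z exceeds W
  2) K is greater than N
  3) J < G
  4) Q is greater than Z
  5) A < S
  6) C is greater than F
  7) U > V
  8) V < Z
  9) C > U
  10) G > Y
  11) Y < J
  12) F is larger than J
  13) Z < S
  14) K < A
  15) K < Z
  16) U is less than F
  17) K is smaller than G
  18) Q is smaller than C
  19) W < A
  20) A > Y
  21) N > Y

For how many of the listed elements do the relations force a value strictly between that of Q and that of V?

1

The relations place V below Q. An element lies strictly between them when it is forced above V and also forced below Q.
Above V: {U, Z, S, F, C}. Below Q: {Y, N, K, W, Z}.
Intersection: {Z} — 1.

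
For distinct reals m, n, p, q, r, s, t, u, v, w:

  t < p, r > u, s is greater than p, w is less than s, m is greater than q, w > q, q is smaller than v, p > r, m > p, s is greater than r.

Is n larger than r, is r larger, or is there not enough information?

Following every chain through r: above r we get p, s, m; below r we get u.
n is not reached, and no chain runs the other way from n to r.
So the given relations leave the order of r and n undetermined.

undetermined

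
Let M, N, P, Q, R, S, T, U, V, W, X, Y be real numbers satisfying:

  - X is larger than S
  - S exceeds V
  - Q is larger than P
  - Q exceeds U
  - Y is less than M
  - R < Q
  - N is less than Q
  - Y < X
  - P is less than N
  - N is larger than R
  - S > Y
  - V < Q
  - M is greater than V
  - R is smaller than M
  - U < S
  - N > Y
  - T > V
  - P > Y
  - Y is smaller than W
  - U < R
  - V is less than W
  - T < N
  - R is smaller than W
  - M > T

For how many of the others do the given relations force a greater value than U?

7

Directly above U: S, R, Q.
One step further: X, N, W, M (7 so far).
No other element is forced above U by the given relations, so the count is 7.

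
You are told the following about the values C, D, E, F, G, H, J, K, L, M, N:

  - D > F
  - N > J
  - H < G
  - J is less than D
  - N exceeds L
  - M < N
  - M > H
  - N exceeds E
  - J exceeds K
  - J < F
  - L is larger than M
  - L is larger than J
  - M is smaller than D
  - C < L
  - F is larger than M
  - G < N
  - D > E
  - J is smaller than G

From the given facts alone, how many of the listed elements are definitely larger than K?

6

Directly above K: J.
One step further: G, F, L, N, D (6 so far).
No other element is forced above K by the given relations, so the count is 6.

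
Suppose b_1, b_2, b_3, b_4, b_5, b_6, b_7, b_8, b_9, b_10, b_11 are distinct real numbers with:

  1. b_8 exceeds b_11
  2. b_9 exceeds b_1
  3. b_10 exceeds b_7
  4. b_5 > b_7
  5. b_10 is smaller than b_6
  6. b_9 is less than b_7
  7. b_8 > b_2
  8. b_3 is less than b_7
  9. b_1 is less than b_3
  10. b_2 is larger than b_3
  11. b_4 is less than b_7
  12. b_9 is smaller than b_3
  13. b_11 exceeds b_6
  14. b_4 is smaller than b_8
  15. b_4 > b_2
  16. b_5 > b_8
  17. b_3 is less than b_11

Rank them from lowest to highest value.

The consecutive links are each given: b_1 < b_9; b_9 < b_3; b_3 < b_2; b_2 < b_4; b_4 < b_7; b_7 < b_10; b_10 < b_6; b_6 < b_11; b_11 < b_8; b_8 < b_5.

b_1 < b_9 < b_3 < b_2 < b_4 < b_7 < b_10 < b_6 < b_11 < b_8 < b_5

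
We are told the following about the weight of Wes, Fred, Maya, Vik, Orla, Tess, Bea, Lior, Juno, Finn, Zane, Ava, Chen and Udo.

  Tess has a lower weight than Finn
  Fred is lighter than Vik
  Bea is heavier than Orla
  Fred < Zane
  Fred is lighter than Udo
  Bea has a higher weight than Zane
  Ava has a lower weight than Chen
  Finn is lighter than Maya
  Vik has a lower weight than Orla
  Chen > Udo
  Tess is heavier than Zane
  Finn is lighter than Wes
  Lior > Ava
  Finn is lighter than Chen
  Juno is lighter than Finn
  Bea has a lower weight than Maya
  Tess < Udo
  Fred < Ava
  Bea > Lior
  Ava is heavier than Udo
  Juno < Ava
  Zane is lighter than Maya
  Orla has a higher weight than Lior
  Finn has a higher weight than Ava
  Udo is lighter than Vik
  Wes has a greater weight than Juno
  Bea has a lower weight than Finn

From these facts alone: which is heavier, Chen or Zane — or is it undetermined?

Chen

Link the given pairs in sequence: Zane < Tess; Tess < Udo; Udo < Ava; Ava < Lior; Lior < Orla; Orla < Bea; Bea < Finn; Finn < Chen.
Together: Zane < Tess < Udo < Ava < Lior < Orla < Bea < Finn < Chen.
So Chen is heavier.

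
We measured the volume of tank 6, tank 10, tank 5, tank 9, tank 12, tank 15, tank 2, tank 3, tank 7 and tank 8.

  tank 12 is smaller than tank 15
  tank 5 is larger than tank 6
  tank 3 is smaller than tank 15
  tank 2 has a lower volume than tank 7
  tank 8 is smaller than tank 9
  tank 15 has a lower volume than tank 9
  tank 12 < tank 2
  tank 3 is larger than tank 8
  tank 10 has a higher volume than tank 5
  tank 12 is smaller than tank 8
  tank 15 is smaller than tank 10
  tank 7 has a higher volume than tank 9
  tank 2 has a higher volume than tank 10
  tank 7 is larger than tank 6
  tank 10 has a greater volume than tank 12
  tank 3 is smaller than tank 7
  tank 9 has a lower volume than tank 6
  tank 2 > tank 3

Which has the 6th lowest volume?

Piecing the relations together gives one ordering: tank 12 < tank 8 < tank 3 < tank 15 < tank 9 < tank 6 < tank 5 < tank 10 < tank 2 < tank 7.
Counting 6 from the smallest end gives tank 6.

tank 6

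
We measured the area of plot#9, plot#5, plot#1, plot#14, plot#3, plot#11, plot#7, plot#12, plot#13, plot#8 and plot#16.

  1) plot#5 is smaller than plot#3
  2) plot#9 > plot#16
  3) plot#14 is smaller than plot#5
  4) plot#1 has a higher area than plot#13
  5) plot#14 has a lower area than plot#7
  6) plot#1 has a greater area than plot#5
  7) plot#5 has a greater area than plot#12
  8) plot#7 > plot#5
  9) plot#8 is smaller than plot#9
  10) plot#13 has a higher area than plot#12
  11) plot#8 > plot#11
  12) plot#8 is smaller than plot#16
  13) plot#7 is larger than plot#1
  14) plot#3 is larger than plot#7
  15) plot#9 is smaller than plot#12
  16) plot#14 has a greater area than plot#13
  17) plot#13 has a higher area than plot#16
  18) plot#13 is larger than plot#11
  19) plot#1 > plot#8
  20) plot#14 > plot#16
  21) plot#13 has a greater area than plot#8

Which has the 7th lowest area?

plot#14

Piecing the relations together gives one ordering: plot#11 < plot#8 < plot#16 < plot#9 < plot#12 < plot#13 < plot#14 < plot#5 < plot#1 < plot#7 < plot#3.
The 7th smallest is plot#14.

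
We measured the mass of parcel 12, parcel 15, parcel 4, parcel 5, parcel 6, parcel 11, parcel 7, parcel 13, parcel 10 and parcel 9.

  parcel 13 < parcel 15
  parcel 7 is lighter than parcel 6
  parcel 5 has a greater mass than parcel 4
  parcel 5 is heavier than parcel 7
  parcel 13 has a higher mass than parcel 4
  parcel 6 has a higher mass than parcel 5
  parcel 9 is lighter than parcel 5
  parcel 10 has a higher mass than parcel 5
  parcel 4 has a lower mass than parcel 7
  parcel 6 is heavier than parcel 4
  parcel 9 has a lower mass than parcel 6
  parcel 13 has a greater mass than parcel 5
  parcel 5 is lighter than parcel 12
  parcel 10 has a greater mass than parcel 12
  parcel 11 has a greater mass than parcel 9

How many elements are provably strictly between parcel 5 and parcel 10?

1

The relations place parcel 5 below parcel 10. An element lies strictly between them when it is forced above parcel 5 and also forced below parcel 10.
Above parcel 5: {parcel 12, parcel 6, parcel 13, parcel 15}. Below parcel 10: {parcel 9, parcel 4, parcel 7, parcel 12}.
Intersection: {parcel 12} — 1.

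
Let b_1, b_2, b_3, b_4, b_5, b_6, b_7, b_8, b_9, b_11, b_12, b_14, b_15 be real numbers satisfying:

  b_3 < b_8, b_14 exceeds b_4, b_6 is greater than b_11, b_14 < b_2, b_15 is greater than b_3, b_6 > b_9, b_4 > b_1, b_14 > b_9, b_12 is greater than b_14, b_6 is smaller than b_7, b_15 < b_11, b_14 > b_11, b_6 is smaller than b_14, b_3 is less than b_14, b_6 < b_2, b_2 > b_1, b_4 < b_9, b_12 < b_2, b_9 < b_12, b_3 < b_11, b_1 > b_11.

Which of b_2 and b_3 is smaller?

b_3

The relevant relations are b_3 < b_15; b_15 < b_11; b_11 < b_1; b_1 < b_4; b_4 < b_9; b_9 < b_6; b_6 < b_14; b_14 < b_12; b_12 < b_2.
Chaining these gives b_3 < b_15 < b_11 < b_1 < b_4 < b_9 < b_6 < b_14 < b_12 < b_2.
So b_3 < b_2; b_3 is the smaller of the two.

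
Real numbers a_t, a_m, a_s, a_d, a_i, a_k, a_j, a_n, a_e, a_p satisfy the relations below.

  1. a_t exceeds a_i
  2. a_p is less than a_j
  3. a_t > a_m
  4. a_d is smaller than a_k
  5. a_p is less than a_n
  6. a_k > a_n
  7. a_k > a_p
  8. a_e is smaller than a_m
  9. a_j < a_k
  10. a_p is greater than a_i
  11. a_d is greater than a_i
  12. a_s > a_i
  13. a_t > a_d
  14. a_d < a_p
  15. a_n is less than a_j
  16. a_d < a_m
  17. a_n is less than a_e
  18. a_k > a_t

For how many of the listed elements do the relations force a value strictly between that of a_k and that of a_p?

Chaining upward from a_p reaches: a_n, a_e, a_j, a_m, a_t.
Chaining downward from a_k reaches: a_i, a_d, a_n, a_e, a_j, a_m, a_t.
Strictly between a_p and a_k are those in both lists: a_n, a_e, a_j, a_m, a_t — 5 elements.

5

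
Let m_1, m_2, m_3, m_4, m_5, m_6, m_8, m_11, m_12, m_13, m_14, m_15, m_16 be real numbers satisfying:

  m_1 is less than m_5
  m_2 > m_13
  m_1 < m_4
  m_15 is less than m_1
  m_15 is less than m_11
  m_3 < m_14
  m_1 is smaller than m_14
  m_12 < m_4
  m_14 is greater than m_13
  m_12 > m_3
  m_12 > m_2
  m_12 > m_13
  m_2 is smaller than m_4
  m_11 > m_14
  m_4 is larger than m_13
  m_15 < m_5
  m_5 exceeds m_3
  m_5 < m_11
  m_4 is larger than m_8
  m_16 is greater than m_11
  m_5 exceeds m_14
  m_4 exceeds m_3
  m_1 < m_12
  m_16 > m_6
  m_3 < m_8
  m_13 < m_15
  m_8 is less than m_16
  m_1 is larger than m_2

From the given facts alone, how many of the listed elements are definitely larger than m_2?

7

From m_2 the given relations immediately reach m_1, m_12, m_4.
From those, m_14, m_5 — 5 in total.
From those, m_11 — 6 in total.
From those, m_16 — 7 in total.
Nothing else is reachable above m_2; 7 in all.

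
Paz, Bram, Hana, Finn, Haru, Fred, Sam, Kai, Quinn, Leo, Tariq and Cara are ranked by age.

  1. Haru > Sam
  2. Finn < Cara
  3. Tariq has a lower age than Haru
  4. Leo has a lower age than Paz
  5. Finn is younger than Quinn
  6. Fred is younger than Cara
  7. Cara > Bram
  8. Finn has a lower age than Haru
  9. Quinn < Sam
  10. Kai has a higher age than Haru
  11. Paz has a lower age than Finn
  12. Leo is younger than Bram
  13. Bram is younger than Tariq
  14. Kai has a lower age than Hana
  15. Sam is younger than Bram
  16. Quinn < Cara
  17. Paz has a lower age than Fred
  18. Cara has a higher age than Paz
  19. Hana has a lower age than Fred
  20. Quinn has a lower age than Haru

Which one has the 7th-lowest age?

Tariq

Chaining the given pairs: Leo < Paz < Finn < Quinn < Sam < Bram < Tariq < Haru < Kai < Hana < Fred < Cara.
The 7th smallest is Tariq.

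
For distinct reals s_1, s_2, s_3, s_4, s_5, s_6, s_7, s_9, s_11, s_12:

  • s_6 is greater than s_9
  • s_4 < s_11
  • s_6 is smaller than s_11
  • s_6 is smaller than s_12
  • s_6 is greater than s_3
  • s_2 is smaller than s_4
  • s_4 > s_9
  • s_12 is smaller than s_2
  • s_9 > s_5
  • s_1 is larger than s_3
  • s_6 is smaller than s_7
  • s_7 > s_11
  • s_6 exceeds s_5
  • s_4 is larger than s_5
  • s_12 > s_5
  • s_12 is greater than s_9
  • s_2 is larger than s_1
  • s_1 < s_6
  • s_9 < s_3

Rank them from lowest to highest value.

s_5 < s_9 < s_3 < s_1 < s_6 < s_12 < s_2 < s_4 < s_11 < s_7

The consecutive links are each given: s_5 < s_9; s_9 < s_3; s_3 < s_1; s_1 < s_6; s_6 < s_12; s_12 < s_2; s_2 < s_4; s_4 < s_11; s_11 < s_7.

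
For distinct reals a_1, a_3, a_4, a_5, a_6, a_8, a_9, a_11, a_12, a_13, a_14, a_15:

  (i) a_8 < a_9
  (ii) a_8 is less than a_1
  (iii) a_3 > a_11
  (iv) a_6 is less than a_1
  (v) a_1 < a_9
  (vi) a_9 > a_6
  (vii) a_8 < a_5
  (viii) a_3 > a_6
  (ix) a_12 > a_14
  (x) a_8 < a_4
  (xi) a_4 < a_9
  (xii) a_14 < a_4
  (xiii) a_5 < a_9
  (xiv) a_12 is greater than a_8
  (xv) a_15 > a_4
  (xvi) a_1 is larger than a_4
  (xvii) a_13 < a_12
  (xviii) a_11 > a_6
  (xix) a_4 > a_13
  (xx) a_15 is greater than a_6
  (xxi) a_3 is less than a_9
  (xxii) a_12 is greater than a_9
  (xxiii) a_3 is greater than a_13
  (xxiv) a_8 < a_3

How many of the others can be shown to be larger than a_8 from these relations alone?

7

Directly above a_8: a_4, a_5, a_3, a_1, a_9, a_12.
One step further: a_15 (7 so far).
Nothing else is reachable above a_8; 7 in all.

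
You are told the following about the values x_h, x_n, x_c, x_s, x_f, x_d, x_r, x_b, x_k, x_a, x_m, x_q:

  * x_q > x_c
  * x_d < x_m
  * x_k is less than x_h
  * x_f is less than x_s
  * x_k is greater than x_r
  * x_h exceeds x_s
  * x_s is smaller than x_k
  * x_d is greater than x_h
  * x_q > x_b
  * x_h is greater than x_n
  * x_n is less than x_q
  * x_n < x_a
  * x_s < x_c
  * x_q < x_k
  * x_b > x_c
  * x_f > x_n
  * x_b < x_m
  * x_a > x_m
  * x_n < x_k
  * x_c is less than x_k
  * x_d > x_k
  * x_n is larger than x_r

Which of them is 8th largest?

x_c

The consecutive relations fix a unique order: x_r < x_n < x_f < x_s < x_c < x_b < x_q < x_k < x_h < x_d < x_m < x_a.
The 8th largest is x_c.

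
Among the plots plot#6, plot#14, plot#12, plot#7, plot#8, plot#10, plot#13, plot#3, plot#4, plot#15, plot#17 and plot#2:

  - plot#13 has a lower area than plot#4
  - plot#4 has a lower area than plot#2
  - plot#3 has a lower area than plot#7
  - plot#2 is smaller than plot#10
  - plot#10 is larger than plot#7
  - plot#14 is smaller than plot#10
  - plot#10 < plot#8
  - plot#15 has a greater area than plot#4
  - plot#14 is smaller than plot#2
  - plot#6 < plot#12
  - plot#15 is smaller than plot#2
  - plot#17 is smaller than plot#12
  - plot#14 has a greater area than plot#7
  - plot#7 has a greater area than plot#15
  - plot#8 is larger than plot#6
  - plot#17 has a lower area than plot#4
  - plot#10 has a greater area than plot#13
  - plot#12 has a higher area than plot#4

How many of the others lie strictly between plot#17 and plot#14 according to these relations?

3

Chaining upward from plot#17 reaches: plot#4, plot#15, plot#7, plot#12, plot#2, plot#10, plot#8.
Chaining downward from plot#14 reaches: plot#13, plot#4, plot#15, plot#3, plot#7.
Strictly between plot#17 and plot#14 are those in both lists: plot#4, plot#15, plot#7 — 3 elements.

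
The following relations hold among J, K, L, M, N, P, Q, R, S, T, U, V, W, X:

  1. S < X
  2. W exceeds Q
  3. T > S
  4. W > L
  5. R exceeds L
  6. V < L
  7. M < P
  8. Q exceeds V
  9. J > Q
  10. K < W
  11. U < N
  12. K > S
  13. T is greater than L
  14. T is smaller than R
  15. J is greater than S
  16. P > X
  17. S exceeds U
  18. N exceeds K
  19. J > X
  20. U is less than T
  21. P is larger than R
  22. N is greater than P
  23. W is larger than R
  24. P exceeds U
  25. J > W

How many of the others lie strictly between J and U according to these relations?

The relations place U below J. An element lies strictly between them when it is forced above U and also forced below J.
Above U: {S, T, K, R, W, X, P, N}. Below J: {V, L, S, Q, T, K, R, W, X}.
Intersection: {S, T, K, R, W, X} — 6.

6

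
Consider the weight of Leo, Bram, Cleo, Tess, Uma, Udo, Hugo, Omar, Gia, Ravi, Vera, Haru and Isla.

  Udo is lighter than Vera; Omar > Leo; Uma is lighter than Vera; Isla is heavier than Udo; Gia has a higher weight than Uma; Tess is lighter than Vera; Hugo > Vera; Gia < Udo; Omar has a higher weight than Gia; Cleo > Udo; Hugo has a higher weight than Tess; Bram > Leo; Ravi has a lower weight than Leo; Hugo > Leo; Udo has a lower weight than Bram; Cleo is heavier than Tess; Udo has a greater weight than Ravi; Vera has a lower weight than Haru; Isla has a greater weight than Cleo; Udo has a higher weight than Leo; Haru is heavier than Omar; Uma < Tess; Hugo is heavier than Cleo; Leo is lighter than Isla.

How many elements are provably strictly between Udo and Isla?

Chaining upward from Udo reaches: Cleo, Vera, Hugo, Bram, Haru.
Chaining downward from Isla reaches: Ravi, Uma, Gia, Leo, Tess, Cleo.
Strictly between Udo and Isla are those in both lists: Cleo — 1 element.

1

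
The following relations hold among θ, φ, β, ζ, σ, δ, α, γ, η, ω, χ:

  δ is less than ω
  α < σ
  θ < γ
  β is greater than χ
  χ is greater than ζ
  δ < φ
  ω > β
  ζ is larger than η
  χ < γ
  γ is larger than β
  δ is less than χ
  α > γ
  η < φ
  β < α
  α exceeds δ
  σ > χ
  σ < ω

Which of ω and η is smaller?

Link the given pairs in sequence: η < ζ; ζ < χ; χ < β; β < α; α < σ; σ < ω.
Together: η < ζ < χ < β < α < σ < ω.
So η < ω; η is the smaller of the two.

η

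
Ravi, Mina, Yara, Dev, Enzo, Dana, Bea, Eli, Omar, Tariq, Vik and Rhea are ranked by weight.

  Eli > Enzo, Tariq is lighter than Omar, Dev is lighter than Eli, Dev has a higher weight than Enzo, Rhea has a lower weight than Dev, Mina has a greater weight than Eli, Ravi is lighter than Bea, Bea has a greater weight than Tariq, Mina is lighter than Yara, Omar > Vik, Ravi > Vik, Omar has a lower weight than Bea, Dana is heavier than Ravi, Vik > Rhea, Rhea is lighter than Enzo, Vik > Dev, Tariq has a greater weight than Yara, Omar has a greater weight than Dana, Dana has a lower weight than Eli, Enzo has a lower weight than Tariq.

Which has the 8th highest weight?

Chaining the given pairs: Rhea < Enzo < Dev < Vik < Ravi < Dana < Eli < Mina < Yara < Tariq < Omar < Bea.
Counting 8 from the largest end gives Ravi.

Ravi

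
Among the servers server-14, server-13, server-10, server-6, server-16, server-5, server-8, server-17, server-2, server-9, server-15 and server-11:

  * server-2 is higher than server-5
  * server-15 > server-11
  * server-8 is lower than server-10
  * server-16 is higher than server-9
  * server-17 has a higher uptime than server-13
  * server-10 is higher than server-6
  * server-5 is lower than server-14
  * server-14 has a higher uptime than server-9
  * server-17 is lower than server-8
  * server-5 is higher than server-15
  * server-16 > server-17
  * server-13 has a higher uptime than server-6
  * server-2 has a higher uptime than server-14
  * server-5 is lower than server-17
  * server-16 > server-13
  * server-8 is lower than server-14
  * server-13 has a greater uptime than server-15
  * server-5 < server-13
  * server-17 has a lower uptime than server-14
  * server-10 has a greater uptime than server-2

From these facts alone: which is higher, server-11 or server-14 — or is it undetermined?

server-14

The relevant relations are server-11 < server-15; server-15 < server-5; server-5 < server-13; server-13 < server-17; server-17 < server-8; server-8 < server-14.
Together: server-11 < server-15 < server-5 < server-13 < server-17 < server-8 < server-14.
So server-14 is higher.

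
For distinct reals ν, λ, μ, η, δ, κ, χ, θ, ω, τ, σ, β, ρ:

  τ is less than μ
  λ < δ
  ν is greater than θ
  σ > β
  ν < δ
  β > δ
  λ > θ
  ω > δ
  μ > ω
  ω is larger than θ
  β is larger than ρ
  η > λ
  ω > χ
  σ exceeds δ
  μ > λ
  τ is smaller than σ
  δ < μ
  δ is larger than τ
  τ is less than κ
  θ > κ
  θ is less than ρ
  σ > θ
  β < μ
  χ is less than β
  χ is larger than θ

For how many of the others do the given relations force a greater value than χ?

The elements the relations force above χ are ω, β, σ, μ — no chain reaches any other.
That is 4.

4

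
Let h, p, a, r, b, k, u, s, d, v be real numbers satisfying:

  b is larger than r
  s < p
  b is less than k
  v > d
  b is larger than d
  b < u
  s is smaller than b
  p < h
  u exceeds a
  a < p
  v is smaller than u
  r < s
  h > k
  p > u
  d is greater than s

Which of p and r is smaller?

r

Chaining the given relations: r < s < d < v < u < p.
So r < p; r is the smaller of the two.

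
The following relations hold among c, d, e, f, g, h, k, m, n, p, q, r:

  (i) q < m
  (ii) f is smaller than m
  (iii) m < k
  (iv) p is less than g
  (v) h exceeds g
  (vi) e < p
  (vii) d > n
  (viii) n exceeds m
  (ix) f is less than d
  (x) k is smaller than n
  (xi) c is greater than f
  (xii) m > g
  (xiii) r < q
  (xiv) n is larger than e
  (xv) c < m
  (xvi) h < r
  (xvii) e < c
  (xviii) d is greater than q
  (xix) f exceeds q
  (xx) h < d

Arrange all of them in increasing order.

e < p < g < h < r < q < f < c < m < k < n < d

Nothing is placed below e, so it is least; from there e < p; p < g; g < h; h < r; r < q; q < f; f < c; c < m; m < k; k < n; n < d, each given directly.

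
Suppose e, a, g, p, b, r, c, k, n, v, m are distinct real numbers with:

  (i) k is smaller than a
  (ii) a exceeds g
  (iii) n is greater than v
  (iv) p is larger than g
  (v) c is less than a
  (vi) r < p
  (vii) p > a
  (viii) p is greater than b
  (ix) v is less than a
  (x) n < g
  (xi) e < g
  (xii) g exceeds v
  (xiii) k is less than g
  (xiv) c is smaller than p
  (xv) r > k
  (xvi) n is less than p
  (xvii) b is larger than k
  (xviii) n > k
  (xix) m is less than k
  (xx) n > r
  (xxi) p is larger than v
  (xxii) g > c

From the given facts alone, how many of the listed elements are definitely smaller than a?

8

From a the given relations immediately reach v, k, c, g.
From those, m, e, n — 7 in total.
From those, r — 8 in total.
No other element is forced below a by the given relations, so the count is 8.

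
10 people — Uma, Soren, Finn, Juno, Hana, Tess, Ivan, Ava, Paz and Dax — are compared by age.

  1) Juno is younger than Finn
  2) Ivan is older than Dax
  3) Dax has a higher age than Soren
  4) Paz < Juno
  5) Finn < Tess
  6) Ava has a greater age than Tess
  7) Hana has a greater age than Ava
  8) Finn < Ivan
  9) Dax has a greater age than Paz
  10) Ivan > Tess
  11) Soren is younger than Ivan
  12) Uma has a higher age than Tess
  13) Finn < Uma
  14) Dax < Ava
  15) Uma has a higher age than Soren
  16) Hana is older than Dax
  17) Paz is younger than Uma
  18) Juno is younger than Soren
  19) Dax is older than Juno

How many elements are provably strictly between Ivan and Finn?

Chaining upward from Finn reaches: Tess, Ava, Uma, Hana.
Chaining downward from Ivan reaches: Paz, Juno, Soren, Dax, Tess.
Strictly between Finn and Ivan are those in both lists: Tess — 1 element.

1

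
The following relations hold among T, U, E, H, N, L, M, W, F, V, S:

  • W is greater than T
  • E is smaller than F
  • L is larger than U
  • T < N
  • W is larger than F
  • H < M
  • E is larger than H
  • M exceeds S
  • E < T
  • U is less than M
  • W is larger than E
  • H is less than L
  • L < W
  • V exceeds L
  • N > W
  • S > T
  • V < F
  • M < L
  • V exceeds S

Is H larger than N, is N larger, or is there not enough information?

H < E < T < S < M < L < V < F < W < N, by transitivity through E, T, S, M, L, V, F, W.
So N is larger.

N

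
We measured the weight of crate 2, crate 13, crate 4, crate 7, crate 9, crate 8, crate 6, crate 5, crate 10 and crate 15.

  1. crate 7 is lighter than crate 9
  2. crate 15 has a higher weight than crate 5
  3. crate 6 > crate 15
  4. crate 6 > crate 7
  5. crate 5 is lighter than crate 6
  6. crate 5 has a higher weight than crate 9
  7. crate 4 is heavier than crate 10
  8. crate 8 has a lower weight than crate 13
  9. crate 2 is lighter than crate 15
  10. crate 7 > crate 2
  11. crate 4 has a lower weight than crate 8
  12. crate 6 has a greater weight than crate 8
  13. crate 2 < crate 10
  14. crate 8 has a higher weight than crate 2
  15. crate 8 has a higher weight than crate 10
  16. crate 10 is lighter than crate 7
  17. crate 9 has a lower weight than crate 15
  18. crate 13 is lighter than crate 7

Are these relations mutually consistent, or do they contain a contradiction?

The single ordering crate 2 < crate 10 < crate 4 < crate 8 < crate 13 < crate 7 < crate 9 < crate 5 < crate 15 < crate 6 satisfies every listed relation, so no contradiction arises.

consistent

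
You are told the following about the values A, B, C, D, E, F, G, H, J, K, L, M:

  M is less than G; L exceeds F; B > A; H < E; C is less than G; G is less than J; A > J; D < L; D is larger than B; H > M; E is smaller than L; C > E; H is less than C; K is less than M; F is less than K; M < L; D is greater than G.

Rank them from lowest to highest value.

F < K < M < H < E < C < G < J < A < B < D < L

The consecutive links are each given: F < K; K < M; M < H; H < E; E < C; C < G; G < J; J < A; A < B; B < D; D < L.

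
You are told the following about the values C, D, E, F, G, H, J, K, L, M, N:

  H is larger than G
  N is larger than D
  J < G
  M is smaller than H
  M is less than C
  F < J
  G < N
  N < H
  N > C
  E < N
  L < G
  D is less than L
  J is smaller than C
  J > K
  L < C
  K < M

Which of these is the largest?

F is not greatest since F < J; K is not greatest since K < M; E is not greatest since E < N; D is not greatest since D < N; M is not greatest since M < H; L is not greatest since L < G; J is not greatest since J < G; C is not greatest since C < N; G is not greatest since G < H; N is not greatest since N < H.
Only H has nothing above it, so H is the largest.

H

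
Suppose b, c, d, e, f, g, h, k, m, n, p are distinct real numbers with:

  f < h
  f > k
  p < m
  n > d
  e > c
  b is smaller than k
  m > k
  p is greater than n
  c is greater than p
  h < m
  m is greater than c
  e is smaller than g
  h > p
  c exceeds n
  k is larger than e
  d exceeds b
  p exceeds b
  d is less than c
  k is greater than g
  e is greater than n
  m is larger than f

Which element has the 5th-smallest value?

c

Chaining the given pairs: b < d < n < p < c < e < g < k < f < h < m.
The 5th smallest is c.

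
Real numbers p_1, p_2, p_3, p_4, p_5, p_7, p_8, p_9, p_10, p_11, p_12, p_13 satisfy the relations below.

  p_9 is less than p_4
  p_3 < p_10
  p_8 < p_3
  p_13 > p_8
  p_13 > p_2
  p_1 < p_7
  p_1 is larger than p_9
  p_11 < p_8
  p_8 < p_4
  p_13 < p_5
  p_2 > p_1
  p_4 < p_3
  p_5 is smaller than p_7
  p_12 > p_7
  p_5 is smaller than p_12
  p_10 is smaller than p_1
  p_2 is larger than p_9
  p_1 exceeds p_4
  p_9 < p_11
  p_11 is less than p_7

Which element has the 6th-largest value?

Chaining the given pairs: p_9 < p_11 < p_8 < p_4 < p_3 < p_10 < p_1 < p_2 < p_13 < p_5 < p_7 < p_12.
The 6th largest is p_1.

p_1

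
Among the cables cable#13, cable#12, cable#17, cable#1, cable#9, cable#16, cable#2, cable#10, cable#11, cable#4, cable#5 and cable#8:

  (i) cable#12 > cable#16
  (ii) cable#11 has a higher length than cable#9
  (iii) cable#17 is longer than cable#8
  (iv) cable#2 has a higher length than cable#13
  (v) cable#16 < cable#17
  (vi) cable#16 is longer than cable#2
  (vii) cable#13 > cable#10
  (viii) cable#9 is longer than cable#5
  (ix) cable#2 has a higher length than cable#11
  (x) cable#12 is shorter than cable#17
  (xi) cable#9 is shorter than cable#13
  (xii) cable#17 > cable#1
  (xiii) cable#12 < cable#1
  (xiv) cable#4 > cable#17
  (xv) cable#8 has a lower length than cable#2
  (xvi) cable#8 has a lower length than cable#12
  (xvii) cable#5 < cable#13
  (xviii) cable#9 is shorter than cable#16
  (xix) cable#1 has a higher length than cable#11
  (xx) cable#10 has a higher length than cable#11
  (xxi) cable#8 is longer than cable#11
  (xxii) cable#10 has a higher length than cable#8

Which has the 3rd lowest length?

cable#11

Chaining the given pairs: cable#5 < cable#9 < cable#11 < cable#8 < cable#10 < cable#13 < cable#2 < cable#16 < cable#12 < cable#1 < cable#17 < cable#4.
Counting 3 from the smallest end gives cable#11.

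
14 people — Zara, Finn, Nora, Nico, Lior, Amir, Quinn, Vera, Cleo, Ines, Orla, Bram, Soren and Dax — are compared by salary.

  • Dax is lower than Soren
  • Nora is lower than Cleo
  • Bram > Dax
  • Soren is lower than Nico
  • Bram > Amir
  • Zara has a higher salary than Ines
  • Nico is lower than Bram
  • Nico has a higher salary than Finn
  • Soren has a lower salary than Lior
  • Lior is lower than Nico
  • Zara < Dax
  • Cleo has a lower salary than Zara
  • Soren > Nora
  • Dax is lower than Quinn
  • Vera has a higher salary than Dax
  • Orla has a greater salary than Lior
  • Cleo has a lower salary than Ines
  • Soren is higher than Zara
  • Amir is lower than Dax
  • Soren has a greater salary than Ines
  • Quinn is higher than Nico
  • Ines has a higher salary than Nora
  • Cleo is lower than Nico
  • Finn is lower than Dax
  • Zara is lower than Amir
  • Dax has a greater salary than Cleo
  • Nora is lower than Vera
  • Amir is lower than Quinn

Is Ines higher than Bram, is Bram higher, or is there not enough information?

Bram

Ines < Zara and Zara < Amir give Ines < Amir.
Then Amir < Dax extends the chain to Dax.
With Dax < Soren: Ines < Zara < Amir < Dax < Soren.
Then Soren < Lior extends the chain to Lior.
Then Lior < Nico extends the chain to Nico.
With Nico < Bram: Ines < Zara < Amir < Dax < Soren < Lior < Nico < Bram.
So Bram is higher.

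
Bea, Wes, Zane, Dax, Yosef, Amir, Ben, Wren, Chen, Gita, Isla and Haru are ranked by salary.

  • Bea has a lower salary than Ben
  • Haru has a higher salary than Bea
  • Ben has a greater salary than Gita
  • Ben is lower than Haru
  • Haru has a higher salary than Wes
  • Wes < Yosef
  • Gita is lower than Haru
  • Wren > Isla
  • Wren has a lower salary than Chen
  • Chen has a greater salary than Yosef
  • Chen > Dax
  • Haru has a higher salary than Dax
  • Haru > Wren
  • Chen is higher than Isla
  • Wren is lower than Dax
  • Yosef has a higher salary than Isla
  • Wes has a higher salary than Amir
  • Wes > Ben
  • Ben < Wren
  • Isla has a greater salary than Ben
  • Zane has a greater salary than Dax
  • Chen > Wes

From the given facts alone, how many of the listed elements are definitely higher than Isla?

6

The elements the relations force above Isla are Wren, Dax, Haru, Yosef, Chen, Zane — no chain reaches any other.
That is 6.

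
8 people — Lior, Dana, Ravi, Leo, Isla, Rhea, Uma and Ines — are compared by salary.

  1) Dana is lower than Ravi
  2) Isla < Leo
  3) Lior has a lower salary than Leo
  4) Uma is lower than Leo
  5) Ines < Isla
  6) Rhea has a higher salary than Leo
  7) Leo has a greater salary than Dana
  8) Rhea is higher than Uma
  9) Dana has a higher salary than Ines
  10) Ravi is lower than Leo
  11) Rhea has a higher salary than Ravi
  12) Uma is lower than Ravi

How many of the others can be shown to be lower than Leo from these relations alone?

6

Directly below Leo: Lior, Dana, Uma, Isla, Ravi.
One step further: Ines (6 so far).
No other element is forced below Leo by the given relations, so the count is 6.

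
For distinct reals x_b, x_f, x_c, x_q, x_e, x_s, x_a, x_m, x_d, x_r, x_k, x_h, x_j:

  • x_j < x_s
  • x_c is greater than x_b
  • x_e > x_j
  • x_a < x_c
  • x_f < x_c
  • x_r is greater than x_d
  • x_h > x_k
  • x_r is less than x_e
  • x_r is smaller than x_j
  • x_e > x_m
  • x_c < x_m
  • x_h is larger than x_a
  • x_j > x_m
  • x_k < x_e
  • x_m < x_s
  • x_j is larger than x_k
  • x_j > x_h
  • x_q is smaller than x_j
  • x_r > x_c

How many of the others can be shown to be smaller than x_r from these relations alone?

From x_r the given relations immediately reach x_c, x_d.
From those, x_f, x_b, x_a — 5 in total.
No other element is forced below x_r by the given relations, so the count is 5.

5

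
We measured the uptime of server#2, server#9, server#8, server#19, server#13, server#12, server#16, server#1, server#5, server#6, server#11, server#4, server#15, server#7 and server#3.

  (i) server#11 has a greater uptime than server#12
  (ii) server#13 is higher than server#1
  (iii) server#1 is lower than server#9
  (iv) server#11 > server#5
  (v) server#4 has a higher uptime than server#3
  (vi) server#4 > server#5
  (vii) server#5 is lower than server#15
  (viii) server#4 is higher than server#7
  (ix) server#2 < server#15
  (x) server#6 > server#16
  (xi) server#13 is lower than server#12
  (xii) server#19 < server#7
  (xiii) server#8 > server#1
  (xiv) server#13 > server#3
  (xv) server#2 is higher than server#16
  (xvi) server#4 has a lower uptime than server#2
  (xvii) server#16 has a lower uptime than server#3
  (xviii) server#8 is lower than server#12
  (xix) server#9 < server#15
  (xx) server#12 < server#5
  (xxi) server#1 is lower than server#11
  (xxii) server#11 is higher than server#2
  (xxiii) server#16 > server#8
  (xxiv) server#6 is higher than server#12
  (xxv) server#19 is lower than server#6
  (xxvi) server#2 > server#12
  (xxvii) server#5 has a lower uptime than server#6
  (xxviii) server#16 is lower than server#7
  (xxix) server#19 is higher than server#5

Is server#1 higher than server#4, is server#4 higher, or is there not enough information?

server#4

server#1 < server#8 and server#8 < server#16 give server#1 < server#16.
Then server#16 < server#3 extends the chain to server#3.
Then server#3 < server#13 extends the chain to server#13.
With server#13 < server#12: server#1 < server#8 < server#16 < server#3 < server#13 < server#12.
With server#12 < server#5: server#1 < server#8 < server#16 < server#3 < server#13 < server#12 < server#5.
With server#5 < server#19: server#1 < server#8 < server#16 < server#3 < server#13 < server#12 < server#5 < server#19.
With server#19 < server#7: server#1 < server#8 < server#16 < server#3 < server#13 < server#12 < server#5 < server#19 < server#7.
With server#7 < server#4: server#1 < server#8 < server#16 < server#3 < server#13 < server#12 < server#5 < server#19 < server#7 < server#4.
So server#4 is higher.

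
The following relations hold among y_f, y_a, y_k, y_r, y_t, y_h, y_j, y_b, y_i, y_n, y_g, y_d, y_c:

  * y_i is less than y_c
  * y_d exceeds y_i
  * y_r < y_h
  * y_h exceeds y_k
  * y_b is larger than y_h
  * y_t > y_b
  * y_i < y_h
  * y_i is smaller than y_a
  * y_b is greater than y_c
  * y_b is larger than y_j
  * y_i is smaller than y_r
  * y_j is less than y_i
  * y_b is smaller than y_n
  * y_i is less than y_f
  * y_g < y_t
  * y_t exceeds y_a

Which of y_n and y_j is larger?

Following the relations from y_j: y_j < y_i < y_r < y_h < y_b < y_n.
So y_j < y_n; y_n is the larger of the two.

y_n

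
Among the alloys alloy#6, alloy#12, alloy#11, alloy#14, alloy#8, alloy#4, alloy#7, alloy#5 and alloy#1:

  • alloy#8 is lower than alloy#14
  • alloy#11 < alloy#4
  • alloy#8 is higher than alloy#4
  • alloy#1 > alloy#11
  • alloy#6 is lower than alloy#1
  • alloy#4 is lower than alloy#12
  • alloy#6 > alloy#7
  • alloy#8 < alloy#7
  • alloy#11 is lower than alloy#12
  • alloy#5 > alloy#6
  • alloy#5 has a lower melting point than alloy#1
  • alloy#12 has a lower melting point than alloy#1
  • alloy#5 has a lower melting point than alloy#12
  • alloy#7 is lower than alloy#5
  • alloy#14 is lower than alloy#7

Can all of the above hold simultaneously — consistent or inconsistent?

Every relation is compatible with alloy#11 < alloy#4 < alloy#8 < alloy#14 < alloy#7 < alloy#6 < alloy#5 < alloy#12 < alloy#1; the set is consistent.

consistent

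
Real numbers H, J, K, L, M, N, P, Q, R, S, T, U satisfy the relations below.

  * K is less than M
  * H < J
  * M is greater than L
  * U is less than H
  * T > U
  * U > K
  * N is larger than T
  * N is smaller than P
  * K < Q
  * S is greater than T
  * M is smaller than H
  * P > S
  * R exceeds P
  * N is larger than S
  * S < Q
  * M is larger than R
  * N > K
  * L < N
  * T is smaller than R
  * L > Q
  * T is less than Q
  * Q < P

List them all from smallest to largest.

K < U < T < S < Q < L < N < P < R < M < H < J

The consecutive links are each given: K < U; U < T; T < S; S < Q; Q < L; L < N; N < P; P < R; R < M; M < H; H < J.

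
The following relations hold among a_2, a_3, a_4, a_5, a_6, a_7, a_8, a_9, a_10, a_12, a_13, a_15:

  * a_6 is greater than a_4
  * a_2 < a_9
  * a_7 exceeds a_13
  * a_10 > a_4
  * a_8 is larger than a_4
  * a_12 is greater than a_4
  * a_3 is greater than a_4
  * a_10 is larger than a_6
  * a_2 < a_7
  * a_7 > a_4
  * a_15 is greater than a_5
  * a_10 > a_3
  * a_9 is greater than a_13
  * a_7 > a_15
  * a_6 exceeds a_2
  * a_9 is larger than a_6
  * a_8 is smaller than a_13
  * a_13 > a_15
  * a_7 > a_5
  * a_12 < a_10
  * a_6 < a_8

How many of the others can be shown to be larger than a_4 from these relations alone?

8

From a_4 the given relations immediately reach a_3, a_6, a_8, a_12, a_7, a_10.
From those, a_13, a_9 — 8 in total.
Nothing else is reachable above a_4; 8 in all.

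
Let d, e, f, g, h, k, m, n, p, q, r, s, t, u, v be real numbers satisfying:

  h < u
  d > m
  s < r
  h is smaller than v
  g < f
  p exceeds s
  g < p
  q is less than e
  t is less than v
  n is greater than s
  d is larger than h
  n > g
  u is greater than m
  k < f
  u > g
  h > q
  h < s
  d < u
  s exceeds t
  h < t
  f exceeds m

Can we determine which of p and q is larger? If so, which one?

p

Chaining the given relations: q < h < t < s < p.
So p is larger.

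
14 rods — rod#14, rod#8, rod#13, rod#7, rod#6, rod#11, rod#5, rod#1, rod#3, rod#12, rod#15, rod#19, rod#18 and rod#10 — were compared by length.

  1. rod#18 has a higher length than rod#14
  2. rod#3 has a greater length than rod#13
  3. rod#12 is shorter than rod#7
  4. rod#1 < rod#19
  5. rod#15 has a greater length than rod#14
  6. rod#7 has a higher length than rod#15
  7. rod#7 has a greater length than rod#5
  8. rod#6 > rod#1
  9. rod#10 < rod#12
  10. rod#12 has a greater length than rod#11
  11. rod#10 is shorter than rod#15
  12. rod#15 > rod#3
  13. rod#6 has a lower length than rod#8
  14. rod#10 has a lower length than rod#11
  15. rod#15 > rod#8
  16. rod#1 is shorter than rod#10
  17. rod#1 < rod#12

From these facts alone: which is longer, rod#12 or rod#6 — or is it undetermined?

undetermined

Following every chain through rod#6: above rod#6 we get rod#8, rod#15, rod#7; below rod#6 we get rod#1.
rod#12 is not reached, and no chain runs the other way from rod#12 to rod#6.
So the given relations leave the order of rod#6 and rod#12 undetermined.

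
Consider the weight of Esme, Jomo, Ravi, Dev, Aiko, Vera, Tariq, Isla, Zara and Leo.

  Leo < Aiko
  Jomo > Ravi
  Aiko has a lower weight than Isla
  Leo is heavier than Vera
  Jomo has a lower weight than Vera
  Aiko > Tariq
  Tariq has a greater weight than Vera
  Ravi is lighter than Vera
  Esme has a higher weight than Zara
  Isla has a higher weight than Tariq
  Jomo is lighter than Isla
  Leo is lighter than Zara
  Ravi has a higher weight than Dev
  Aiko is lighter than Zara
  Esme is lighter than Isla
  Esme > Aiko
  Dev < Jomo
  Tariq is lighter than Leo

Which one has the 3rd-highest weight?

Zara

The consecutive relations fix a unique order: Dev < Ravi < Jomo < Vera < Tariq < Leo < Aiko < Zara < Esme < Isla.
The 3rd largest is Zara.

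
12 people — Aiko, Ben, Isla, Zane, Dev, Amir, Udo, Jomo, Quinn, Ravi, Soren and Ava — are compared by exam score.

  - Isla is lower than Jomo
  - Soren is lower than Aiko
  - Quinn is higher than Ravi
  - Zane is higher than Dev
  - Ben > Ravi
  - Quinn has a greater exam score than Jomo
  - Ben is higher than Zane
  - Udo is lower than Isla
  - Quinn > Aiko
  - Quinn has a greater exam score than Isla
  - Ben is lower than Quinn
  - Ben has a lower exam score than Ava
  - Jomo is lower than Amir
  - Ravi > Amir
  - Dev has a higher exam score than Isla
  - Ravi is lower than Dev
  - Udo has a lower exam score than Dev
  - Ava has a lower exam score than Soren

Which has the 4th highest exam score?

Piecing the relations together gives one ordering: Udo < Isla < Jomo < Amir < Ravi < Dev < Zane < Ben < Ava < Soren < Aiko < Quinn.
Counting 4 from the largest end gives Ava.

Ava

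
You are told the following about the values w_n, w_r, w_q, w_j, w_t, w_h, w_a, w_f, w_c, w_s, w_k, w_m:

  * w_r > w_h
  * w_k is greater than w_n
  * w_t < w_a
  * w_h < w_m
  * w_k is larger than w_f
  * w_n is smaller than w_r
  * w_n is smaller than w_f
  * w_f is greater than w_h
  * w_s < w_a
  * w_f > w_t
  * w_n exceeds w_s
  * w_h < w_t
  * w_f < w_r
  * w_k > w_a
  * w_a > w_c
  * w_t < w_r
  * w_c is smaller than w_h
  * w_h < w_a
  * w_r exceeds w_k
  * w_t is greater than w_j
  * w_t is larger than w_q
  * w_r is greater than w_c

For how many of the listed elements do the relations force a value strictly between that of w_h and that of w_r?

The relations place w_h below w_r. An element lies strictly between them when it is forced above w_h and also forced below w_r.
Above w_h: {w_t, w_f, w_a, w_m, w_k}. Below w_r: {w_s, w_q, w_n, w_c, w_j, w_t, w_f, w_a, w_k}.
Intersection: {w_t, w_f, w_a, w_k} — 4.

4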